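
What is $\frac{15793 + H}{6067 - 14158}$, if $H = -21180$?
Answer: $\frac{5387}{8091} \approx 0.6658$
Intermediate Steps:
$\frac{15793 + H}{6067 - 14158} = \frac{15793 - 21180}{6067 - 14158} = - \frac{5387}{-8091} = \left(-5387\right) \left(- \frac{1}{8091}\right) = \frac{5387}{8091}$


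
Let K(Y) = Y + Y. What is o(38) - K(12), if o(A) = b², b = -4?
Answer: -8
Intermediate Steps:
K(Y) = 2*Y
o(A) = 16 (o(A) = (-4)² = 16)
o(38) - K(12) = 16 - 2*12 = 16 - 1*24 = 16 - 24 = -8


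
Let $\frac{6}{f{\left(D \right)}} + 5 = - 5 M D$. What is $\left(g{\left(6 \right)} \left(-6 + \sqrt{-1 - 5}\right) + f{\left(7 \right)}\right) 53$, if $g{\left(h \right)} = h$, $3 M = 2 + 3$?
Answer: $- \frac{181737}{95} + 318 i \sqrt{6} \approx -1913.0 + 778.94 i$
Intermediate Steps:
$M = \frac{5}{3}$ ($M = \frac{2 + 3}{3} = \frac{1}{3} \cdot 5 = \frac{5}{3} \approx 1.6667$)
$f{\left(D \right)} = \frac{6}{-5 - \frac{25 D}{3}}$ ($f{\left(D \right)} = \frac{6}{-5 + \left(-5\right) \frac{5}{3} D} = \frac{6}{-5 - \frac{25 D}{3}}$)
$\left(g{\left(6 \right)} \left(-6 + \sqrt{-1 - 5}\right) + f{\left(7 \right)}\right) 53 = \left(6 \left(-6 + \sqrt{-1 - 5}\right) - \frac{18}{15 + 25 \cdot 7}\right) 53 = \left(6 \left(-6 + \sqrt{-6}\right) - \frac{18}{15 + 175}\right) 53 = \left(6 \left(-6 + i \sqrt{6}\right) - \frac{18}{190}\right) 53 = \left(\left(-36 + 6 i \sqrt{6}\right) - \frac{9}{95}\right) 53 = \left(- \frac{3429}{95} + 6 i \sqrt{6}\right) 53 = - \frac{181737}{95} + 318 i \sqrt{6}$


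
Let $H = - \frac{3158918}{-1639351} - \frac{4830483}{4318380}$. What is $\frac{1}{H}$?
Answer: $\frac{337111455780}{272502436967} \approx 1.2371$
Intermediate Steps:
$H = \frac{272502436967}{337111455780}$ ($H = \left(-3158918\right) \left(- \frac{1}{1639351}\right) - \frac{1610161}{1439460} = \frac{451274}{234193} - \frac{1610161}{1439460} = \frac{272502436967}{337111455780} \approx 0.80834$)
$\frac{1}{H} = \frac{1}{\frac{272502436967}{337111455780}} = \frac{337111455780}{272502436967}$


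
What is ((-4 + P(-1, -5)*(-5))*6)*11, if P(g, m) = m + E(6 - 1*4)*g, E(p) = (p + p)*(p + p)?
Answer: 6666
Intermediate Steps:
E(p) = 4*p² (E(p) = (2*p)*(2*p) = 4*p²)
P(g, m) = m + 16*g (P(g, m) = m + (4*(6 - 1*4)²)*g = m + (4*(6 - 4)²)*g = m + (4*2²)*g = m + (4*4)*g = m + 16*g)
((-4 + P(-1, -5)*(-5))*6)*11 = ((-4 + (-5 + 16*(-1))*(-5))*6)*11 = ((-4 + (-5 - 16)*(-5))*6)*11 = ((-4 - 21*(-5))*6)*11 = ((-4 + 105)*6)*11 = (101*6)*11 = 606*11 = 6666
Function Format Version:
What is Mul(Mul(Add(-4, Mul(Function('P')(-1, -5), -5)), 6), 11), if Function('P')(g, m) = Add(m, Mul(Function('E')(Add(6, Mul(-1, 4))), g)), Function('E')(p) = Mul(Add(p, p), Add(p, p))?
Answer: 6666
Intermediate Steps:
Function('E')(p) = Mul(4, Pow(p, 2)) (Function('E')(p) = Mul(Mul(2, p), Mul(2, p)) = Mul(4, Pow(p, 2)))
Function('P')(g, m) = Add(m, Mul(16, g)) (Function('P')(g, m) = Add(m, Mul(Mul(4, Pow(Add(6, Mul(-1, 4)), 2)), g)) = Add(m, Mul(Mul(4, Pow(Add(6, -4), 2)), g)) = Add(m, Mul(Mul(4, Pow(2, 2)), g)) = Add(m, Mul(Mul(4, 4), g)) = Add(m, Mul(16, g)))
Mul(Mul(Add(-4, Mul(Function('P')(-1, -5), -5)), 6), 11) = Mul(Mul(Add(-4, Mul(Add(-5, Mul(16, -1)), -5)), 6), 11) = Mul(Mul(Add(-4, Mul(Add(-5, -16), -5)), 6), 11) = Mul(Mul(Add(-4, Mul(-21, -5)), 6), 11) = Mul(Mul(Add(-4, 105), 6), 11) = Mul(Mul(101, 6), 11) = Mul(606, 11) = 6666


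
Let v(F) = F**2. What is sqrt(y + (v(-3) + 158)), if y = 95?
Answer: sqrt(262) ≈ 16.186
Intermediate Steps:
sqrt(y + (v(-3) + 158)) = sqrt(95 + ((-3)**2 + 158)) = sqrt(95 + (9 + 158)) = sqrt(95 + 167) = sqrt(262)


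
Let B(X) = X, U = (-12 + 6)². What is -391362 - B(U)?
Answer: -391398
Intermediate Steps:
U = 36 (U = (-6)² = 36)
-391362 - B(U) = -391362 - 1*36 = -391362 - 36 = -391398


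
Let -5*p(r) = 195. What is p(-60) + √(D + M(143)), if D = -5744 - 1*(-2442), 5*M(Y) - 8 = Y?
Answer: -39 + I*√81795/5 ≈ -39.0 + 57.2*I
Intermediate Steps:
M(Y) = 8/5 + Y/5
D = -3302 (D = -5744 + 2442 = -3302)
p(r) = -39 (p(r) = -⅕*195 = -39)
p(-60) + √(D + M(143)) = -39 + √(-3302 + (8/5 + (⅕)*143)) = -39 + √(-3302 + (8/5 + 143/5)) = -39 + √(-3302 + 151/5) = -39 + √(-16359/5) = -39 + I*√81795/5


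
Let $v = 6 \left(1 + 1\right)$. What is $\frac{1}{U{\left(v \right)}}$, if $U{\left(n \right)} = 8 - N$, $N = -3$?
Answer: $\frac{1}{11} \approx 0.090909$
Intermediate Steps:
$v = 12$ ($v = 6 \cdot 2 = 12$)
$U{\left(n \right)} = 11$ ($U{\left(n \right)} = 8 - -3 = 8 + 3 = 11$)
$\frac{1}{U{\left(v \right)}} = \frac{1}{11}$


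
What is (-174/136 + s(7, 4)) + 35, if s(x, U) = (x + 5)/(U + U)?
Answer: 2395/68 ≈ 35.221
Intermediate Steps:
s(x, U) = (5 + x)/(2*U) (s(x, U) = (5 + x)/((2*U)) = (5 + x)*(1/(2*U)) = (5 + x)/(2*U))
(-174/136 + s(7, 4)) + 35 = (-174/136 + (½)*(5 + 7)/4) + 35 = (-174*1/136 + (½)*(¼)*12) + 35 = (-87/68 + 3/2) + 35 = 15/68 + 35 = 2395/68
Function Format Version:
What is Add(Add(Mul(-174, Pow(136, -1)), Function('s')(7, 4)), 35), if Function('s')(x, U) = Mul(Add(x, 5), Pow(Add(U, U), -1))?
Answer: Rational(2395, 68) ≈ 35.221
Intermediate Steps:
Function('s')(x, U) = Mul(Rational(1, 2), Pow(U, -1), Add(5, x)) (Function('s')(x, U) = Mul(Add(5, x), Pow(Mul(2, U), -1)) = Mul(Add(5, x), Mul(Rational(1, 2), Pow(U, -1))) = Mul(Rational(1, 2), Pow(U, -1), Add(5, x)))
Add(Add(Mul(-174, Pow(136, -1)), Function('s')(7, 4)), 35) = Add(Add(Mul(-174, Pow(136, -1)), Mul(Rational(1, 2), Pow(4, -1), Add(5, 7))), 35) = Add(Add(Mul(-174, Rational(1, 136)), Mul(Rational(1, 2), Rational(1, 4), 12)), 35) = Add(Add(Rational(-87, 68), Rational(3, 2)), 35) = Add(Rational(15, 68), 35) = Rational(2395, 68)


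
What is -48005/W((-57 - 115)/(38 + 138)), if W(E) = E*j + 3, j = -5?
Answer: -2112220/347 ≈ -6087.1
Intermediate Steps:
W(E) = 3 - 5*E (W(E) = E*(-5) + 3 = -5*E + 3 = 3 - 5*E)
-48005/W((-57 - 115)/(38 + 138)) = -48005/(3 - 5*(-57 - 115)/(38 + 138)) = -48005/(3 - (-860)/176) = -48005/(3 - 5*(-43/44)) = -48005/(3 + 215/44) = -48005/347/44 = -48005*44/347 = -2112220/347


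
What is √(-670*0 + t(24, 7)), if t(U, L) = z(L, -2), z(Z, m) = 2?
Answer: √2 ≈ 1.4142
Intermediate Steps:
t(U, L) = 2
√(-670*0 + t(24, 7)) = √(-670*0 + 2) = √(0 + 2) = √2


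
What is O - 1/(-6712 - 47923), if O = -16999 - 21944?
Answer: -2127650804/54635 ≈ -38943.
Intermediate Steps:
O = -38943
O - 1/(-6712 - 47923) = -38943 - 1/(-6712 - 47923) = -38943 - 1/(-54635) = -38943 - 1*(-1/54635) = -38943 + 1/54635 = -2127650804/54635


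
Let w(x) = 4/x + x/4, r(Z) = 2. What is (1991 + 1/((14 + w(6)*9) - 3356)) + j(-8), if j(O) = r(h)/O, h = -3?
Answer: 52914127/26580 ≈ 1990.8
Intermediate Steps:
w(x) = 4/x + x/4 (w(x) = 4/x + x*(1/4) = 4/x + x/4)
j(O) = 2/O
(1991 + 1/((14 + w(6)*9) - 3356)) + j(-8) = (1991 + 1/((14 + (4/6 + (1/4)*6)*9) - 3356)) + 2/(-8) = (1991 + 1/((14 + (4*(1/6) + 3/2)*9) - 3356)) + 2*(-1/8) = (1991 + 1/((14 + (2/3 + 3/2)*9) - 3356)) - 1/4 = (1991 + 1/((14 + (13/6)*9) - 3356)) - 1/4 = (1991 + 1/((14 + 39/2) - 3356)) - 1/4 = (1991 + 1/(67/2 - 3356)) - 1/4 = (1991 + 1/(-6645/2)) - 1/4 = (1991 - 2/6645) - 1/4 = 13230193/6645 - 1/4 = 52914127/26580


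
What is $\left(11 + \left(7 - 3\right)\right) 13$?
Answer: $195$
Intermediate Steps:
$\left(11 + \left(7 - 3\right)\right) 13 = \left(11 + 4\right) 13 = 15 \cdot 13 = 195$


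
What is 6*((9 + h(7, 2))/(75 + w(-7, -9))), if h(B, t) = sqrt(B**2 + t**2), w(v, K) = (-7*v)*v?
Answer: -27/134 - 3*sqrt(53)/134 ≈ -0.36448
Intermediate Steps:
w(v, K) = -7*v**2
6*((9 + h(7, 2))/(75 + w(-7, -9))) = 6*((9 + sqrt(7**2 + 2**2))/(75 - 7*(-7)**2)) = 6*((9 + sqrt(49 + 4))/(75 - 7*49)) = 6*((9 + sqrt(53))/(75 - 343)) = 6*((9 + sqrt(53))/(-268)) = 6*((9 + sqrt(53))*(-1/268)) = 6*(-9/268 - sqrt(53)/268) = -27/134 - 3*sqrt(53)/134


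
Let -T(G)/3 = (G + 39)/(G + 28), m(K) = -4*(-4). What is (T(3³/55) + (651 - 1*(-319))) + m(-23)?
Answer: 1538546/1567 ≈ 981.84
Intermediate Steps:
m(K) = 16
T(G) = -3*(39 + G)/(28 + G) (T(G) = -3*(G + 39)/(G + 28) = -3*(39 + G)/(28 + G))
(T(3³/55) + (651 - 1*(-319))) + m(-23) = (3*(-39 - 3³/55)/(28 + 3³/55) + (651 - 1*(-319))) + 16 = (3*(-39 - 27/55)/(28 + 27*(1/55)) + (651 + 319)) + 16 = (3*(-39 - 1*27/55)/(28 + 27/55) + 970) + 16 = (3*(-39 - 27/55)/(1567/55) + 970) + 16 = (3*(55/1567)*(-2172/55) + 970) + 16 = (-6516/1567 + 970) + 16 = 1513474/1567 + 16 = 1538546/1567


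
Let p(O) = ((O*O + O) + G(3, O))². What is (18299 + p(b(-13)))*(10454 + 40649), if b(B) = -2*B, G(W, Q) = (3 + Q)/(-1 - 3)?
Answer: 409622484375/16 ≈ 2.5601e+10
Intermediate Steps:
G(W, Q) = -¾ - Q/4 (G(W, Q) = (3 + Q)/(-4) = (3 + Q)*(-¼) = -¾ - Q/4)
p(O) = (-¾ + O² + 3*O/4)² (p(O) = ((O*O + O) + (-¾ - O/4))² = ((O² + O) + (-¾ - O/4))² = ((O + O²) + (-¾ - O/4))² = (-¾ + O² + 3*O/4)²)
(18299 + p(b(-13)))*(10454 + 40649) = (18299 + (-3 + 3*(-2*(-13)) + 4*(-2*(-13))²)²/16)*(10454 + 40649) = (18299 + (-3 + 3*26 + 4*26²)²/16)*51103 = (18299 + (-3 + 78 + 4*676)²/16)*51103 = (18299 + (-3 + 78 + 2704)²/16)*51103 = (18299 + (1/16)*2779²)*51103 = (18299 + (1/16)*7722841)*51103 = (18299 + 7722841/16)*51103 = (8015625/16)*51103 = 409622484375/16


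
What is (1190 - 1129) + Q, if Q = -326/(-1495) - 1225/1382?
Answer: 124650647/2066090 ≈ 60.332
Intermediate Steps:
Q = -1380843/2066090 (Q = -326*(-1/1495) - 1225*1/1382 = 326/1495 - 1225/1382 = -1380843/2066090 ≈ -0.66834)
(1190 - 1129) + Q = (1190 - 1129) - 1380843/2066090 = 61 - 1380843/2066090 = 124650647/2066090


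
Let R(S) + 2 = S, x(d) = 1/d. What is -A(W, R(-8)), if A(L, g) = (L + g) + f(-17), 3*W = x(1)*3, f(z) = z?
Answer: 26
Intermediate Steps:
R(S) = -2 + S
W = 1 (W = (3/1)/3 = (1*3)/3 = (1/3)*3 = 1)
A(L, g) = -17 + L + g (A(L, g) = (L + g) - 17 = -17 + L + g)
-A(W, R(-8)) = -(-17 + 1 + (-2 - 8)) = -(-17 + 1 - 10) = -1*(-26) = 26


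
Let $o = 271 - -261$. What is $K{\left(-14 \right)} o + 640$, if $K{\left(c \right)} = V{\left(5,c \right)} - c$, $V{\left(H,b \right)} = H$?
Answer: $10748$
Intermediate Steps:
$K{\left(c \right)} = 5 - c$
$o = 532$ ($o = 271 + 261 = 532$)
$K{\left(-14 \right)} o + 640 = \left(5 - -14\right) 532 + 640 = \left(5 + 14\right) 532 + 640 = 19 \cdot 532 + 640 = 10108 + 640 = 10748$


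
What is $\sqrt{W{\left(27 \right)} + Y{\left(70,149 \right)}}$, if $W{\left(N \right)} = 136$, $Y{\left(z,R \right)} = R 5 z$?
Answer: $\sqrt{52286} \approx 228.66$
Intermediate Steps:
$Y{\left(z,R \right)} = 5 R z$
$\sqrt{W{\left(27 \right)} + Y{\left(70,149 \right)}} = \sqrt{136 + 5 \cdot 149 \cdot 70} = \sqrt{136 + 52150} = \sqrt{52286}$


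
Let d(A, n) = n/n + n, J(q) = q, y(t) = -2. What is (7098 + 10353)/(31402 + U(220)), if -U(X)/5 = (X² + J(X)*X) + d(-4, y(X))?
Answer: -17451/452593 ≈ -0.038558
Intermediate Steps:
d(A, n) = 1 + n
U(X) = 5 - 10*X² (U(X) = -5*((X² + X*X) + (1 - 2)) = -5*((X² + X²) - 1) = -5*(2*X² - 1) = -5*(-1 + 2*X²) = 5 - 10*X²)
(7098 + 10353)/(31402 + U(220)) = (7098 + 10353)/(31402 + (5 - 10*220²)) = 17451/(31402 + (5 - 10*48400)) = 17451/(31402 + (5 - 484000)) = 17451/(31402 - 483995) = 17451/(-452593) = 17451*(-1/452593) = -17451/452593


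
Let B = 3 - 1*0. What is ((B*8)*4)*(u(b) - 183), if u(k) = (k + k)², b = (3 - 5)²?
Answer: -11424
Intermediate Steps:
b = 4 (b = (-2)² = 4)
B = 3 (B = 3 + 0 = 3)
u(k) = 4*k² (u(k) = (2*k)² = 4*k²)
((B*8)*4)*(u(b) - 183) = ((3*8)*4)*(4*4² - 183) = (24*4)*(4*16 - 183) = 96*(64 - 183) = 96*(-119) = -11424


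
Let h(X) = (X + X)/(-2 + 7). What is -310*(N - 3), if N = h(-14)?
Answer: 2666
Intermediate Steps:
h(X) = 2*X/5 (h(X) = (2*X)/5 = (2*X)*(1/5) = 2*X/5)
N = -28/5 (N = (2/5)*(-14) = -28/5 ≈ -5.6000)
-310*(N - 3) = -310*(-28/5 - 3) = -310*(-43/5) = 2666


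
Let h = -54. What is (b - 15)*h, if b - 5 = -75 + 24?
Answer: 3294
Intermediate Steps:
b = -46 (b = 5 + (-75 + 24) = 5 - 51 = -46)
(b - 15)*h = (-46 - 15)*(-54) = -61*(-54) = 3294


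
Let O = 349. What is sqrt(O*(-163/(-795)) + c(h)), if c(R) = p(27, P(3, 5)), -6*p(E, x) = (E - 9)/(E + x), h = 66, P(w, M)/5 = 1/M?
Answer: sqrt(8850859815)/11130 ≈ 8.4527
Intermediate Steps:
P(w, M) = 5/M (P(w, M) = 5*(1/M) = 5/M)
p(E, x) = -(-9 + E)/(6*(E + x)) (p(E, x) = -(E - 9)/(6*(E + x)) = -(-9 + E)/(6*(E + x)))
c(R) = -3/28 (c(R) = (9 - 1*27)/(6*(27 + 5/5)) = (9 - 27)/(6*(27 + 5*(1/5))) = (1/6)*(-18)/(27 + 1) = (1/6)*(-18)/28 = (1/6)*(1/28)*(-18) = -3/28)
sqrt(O*(-163/(-795)) + c(h)) = sqrt(349*(-163/(-795)) - 3/28) = sqrt(349*(-163*(-1/795)) - 3/28) = sqrt(349*(163/795) - 3/28) = sqrt(56887/795 - 3/28) = sqrt(1590451/22260) = sqrt(8850859815)/11130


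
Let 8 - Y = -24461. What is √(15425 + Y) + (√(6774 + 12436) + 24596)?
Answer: 24596 + √19210 + √39894 ≈ 24934.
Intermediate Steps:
Y = 24469 (Y = 8 - 1*(-24461) = 8 + 24461 = 24469)
√(15425 + Y) + (√(6774 + 12436) + 24596) = √(15425 + 24469) + (√(6774 + 12436) + 24596) = √39894 + (√19210 + 24596) = √39894 + (24596 + √19210) = 24596 + √19210 + √39894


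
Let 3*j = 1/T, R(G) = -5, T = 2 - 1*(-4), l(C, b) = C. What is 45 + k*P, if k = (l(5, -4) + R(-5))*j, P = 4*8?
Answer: 45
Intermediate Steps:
P = 32
T = 6 (T = 2 + 4 = 6)
j = 1/18 (j = (⅓)/6 = (⅓)*(⅙) = 1/18 ≈ 0.055556)
k = 0 (k = (5 - 5)*(1/18) = 0*(1/18) = 0)
45 + k*P = 45 + 0*32 = 45 + 0 = 45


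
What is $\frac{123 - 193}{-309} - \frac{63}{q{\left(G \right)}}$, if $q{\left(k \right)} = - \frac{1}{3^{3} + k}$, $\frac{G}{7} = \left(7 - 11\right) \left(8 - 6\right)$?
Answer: $- \frac{564473}{309} \approx -1826.8$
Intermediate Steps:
$G = -56$ ($G = 7 \left(7 - 11\right) \left(8 - 6\right) = 7 \left(\left(-4\right) 2\right) = 7 \left(-8\right) = -56$)
$q{\left(k \right)} = - \frac{1}{27 + k}$
$\frac{123 - 193}{-309} - \frac{63}{q{\left(G \right)}} = \frac{123 - 193}{-309} - \frac{63}{\left(-1\right) \frac{1}{27 - 56}} = \left(-70\right) \left(- \frac{1}{309}\right) - \frac{63}{\left(-1\right) \frac{1}{-29}} = \frac{70}{309} - \frac{63}{\left(-1\right) \left(- \frac{1}{29}\right)} = \frac{70}{309} - 63 \frac{1}{\frac{1}{29}} = \frac{70}{309} - 1827 = - \frac{564473}{309}$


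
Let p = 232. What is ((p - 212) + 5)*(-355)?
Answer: -8875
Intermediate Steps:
((p - 212) + 5)*(-355) = ((232 - 212) + 5)*(-355) = (20 + 5)*(-355) = 25*(-355) = -8875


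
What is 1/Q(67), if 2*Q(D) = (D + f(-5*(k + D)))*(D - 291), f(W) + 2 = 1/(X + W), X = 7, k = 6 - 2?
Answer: -87/633332 ≈ -0.00013737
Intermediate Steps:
k = 4
f(W) = -2 + 1/(7 + W)
Q(D) = (-291 + D)*(D + (27 + 10*D)/(-13 - 5*D))/2 (Q(D) = ((D + (-13 - (-10)*(4 + D))/(7 - 5*(4 + D)))*(D - 291))/2 = ((D + (-13 - 2*(-20 - 5*D))/(7 + (-20 - 5*D)))*(-291 + D))/2 = ((D + (-13 + (40 + 10*D))/(-13 - 5*D))*(-291 + D))/2 = ((D + (27 + 10*D)/(-13 - 5*D))*(-291 + D))/2 = ((-291 + D)*(D + (27 + 10*D)/(-13 - 5*D)))/2 = (-291 + D)*(D + (27 + 10*D)/(-13 - 5*D))/2)
1/Q(67) = 1/((7857 - 1452*67² - 900*67 + 5*67³)/(2*(13 + 5*67))) = 1/((7857 - 1452*4489 - 60300 + 5*300763)/(2*(13 + 335))) = 1/((½)*(7857 - 6518028 - 60300 + 1503815)/348) = 1/((½)*(1/348)*(-5066656)) = 1/(-633332/87) = -87/633332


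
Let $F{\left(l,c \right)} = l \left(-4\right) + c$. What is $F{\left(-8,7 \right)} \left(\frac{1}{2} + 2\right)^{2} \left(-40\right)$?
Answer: $-9750$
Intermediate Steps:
$F{\left(l,c \right)} = c - 4 l$ ($F{\left(l,c \right)} = - 4 l + c = c - 4 l$)
$F{\left(-8,7 \right)} \left(\frac{1}{2} + 2\right)^{2} \left(-40\right) = \left(7 - -32\right) \left(\frac{1}{2} + 2\right)^{2} \left(-40\right) = \left(7 + 32\right) \left(\frac{1}{2} + 2\right)^{2} \left(-40\right) = 39 \left(\frac{5}{2}\right)^{2} \left(-40\right) = 39 \cdot \frac{25}{4} \left(-40\right) = \frac{975}{4} \left(-40\right) = -9750$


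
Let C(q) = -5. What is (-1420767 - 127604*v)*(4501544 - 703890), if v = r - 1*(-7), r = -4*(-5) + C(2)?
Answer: -16056689982970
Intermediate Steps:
r = 15 (r = -4*(-5) - 5 = 20 - 5 = 15)
v = 22 (v = 15 - 1*(-7) = 15 + 7 = 22)
(-1420767 - 127604*v)*(4501544 - 703890) = (-1420767 - 127604*22)*(4501544 - 703890) = (-1420767 - 2807288)*3797654 = -4228055*3797654 = -16056689982970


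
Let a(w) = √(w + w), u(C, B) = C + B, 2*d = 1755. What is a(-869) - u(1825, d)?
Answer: -5405/2 + I*√1738 ≈ -2702.5 + 41.689*I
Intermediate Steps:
d = 1755/2 (d = (½)*1755 = 1755/2 ≈ 877.50)
u(C, B) = B + C
a(w) = √2*√w (a(w) = √(2*w) = √2*√w)
a(-869) - u(1825, d) = √2*√(-869) - (1755/2 + 1825) = √2*(I*√869) - 1*5405/2 = I*√1738 - 5405/2 = -5405/2 + I*√1738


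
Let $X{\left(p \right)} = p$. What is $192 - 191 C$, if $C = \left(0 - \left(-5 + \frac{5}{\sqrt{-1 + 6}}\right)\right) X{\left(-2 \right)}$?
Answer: $2102 - 382 \sqrt{5} \approx 1247.8$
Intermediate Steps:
$C = -10 + 2 \sqrt{5}$ ($C = \left(0 - \left(-5 + \frac{5}{\sqrt{-1 + 6}}\right)\right) \left(-2\right) = \left(0 - \left(-5 + \frac{5}{\sqrt{5}}\right)\right) \left(-2\right) = \left(0 + \left(- 5 \frac{\sqrt{5}}{5} + 5\right)\right) \left(-2\right) = \left(0 + \left(- \sqrt{5} + 5\right)\right) \left(-2\right) = \left(0 + \left(5 - \sqrt{5}\right)\right) \left(-2\right) = \left(5 - \sqrt{5}\right) \left(-2\right) = -10 + 2 \sqrt{5} \approx -5.5279$)
$192 - 191 C = 192 - 191 \left(-10 + 2 \sqrt{5}\right) = 192 + \left(1910 - 382 \sqrt{5}\right) = 2102 - 382 \sqrt{5}$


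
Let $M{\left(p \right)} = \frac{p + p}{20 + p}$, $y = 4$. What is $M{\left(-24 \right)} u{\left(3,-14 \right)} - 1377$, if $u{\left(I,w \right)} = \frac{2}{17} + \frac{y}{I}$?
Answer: $- \frac{23113}{17} \approx -1359.6$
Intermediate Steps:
$u{\left(I,w \right)} = \frac{2}{17} + \frac{4}{I}$
$M{\left(p \right)} = \frac{2 p}{20 + p}$
$M{\left(-24 \right)} u{\left(3,-14 \right)} - 1377 = 2 \left(-24\right) \frac{1}{20 - 24} \left(\frac{2}{17} + \frac{4}{3}\right) - 1377 = 2 \left(-24\right) \frac{1}{-4} \left(\frac{2}{17} + 4 \cdot \frac{1}{3}\right) - 1377 = 2 \left(-24\right) \left(- \frac{1}{4}\right) \left(\frac{2}{17} + \frac{4}{3}\right) - 1377 = 12 \cdot \frac{74}{51} - 1377 = \frac{296}{17} - 1377 = - \frac{23113}{17}$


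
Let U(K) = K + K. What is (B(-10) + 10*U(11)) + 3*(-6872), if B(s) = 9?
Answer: -20387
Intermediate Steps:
U(K) = 2*K
(B(-10) + 10*U(11)) + 3*(-6872) = (9 + 10*(2*11)) + 3*(-6872) = (9 + 10*22) - 20616 = (9 + 220) - 20616 = 229 - 20616 = -20387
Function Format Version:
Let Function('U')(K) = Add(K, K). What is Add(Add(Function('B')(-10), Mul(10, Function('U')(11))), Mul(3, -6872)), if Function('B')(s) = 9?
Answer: -20387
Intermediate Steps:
Function('U')(K) = Mul(2, K)
Add(Add(Function('B')(-10), Mul(10, Function('U')(11))), Mul(3, -6872)) = Add(Add(9, Mul(10, Mul(2, 11))), Mul(3, -6872)) = Add(Add(9, Mul(10, 22)), -20616) = Add(Add(9, 220), -20616) = Add(229, -20616) = -20387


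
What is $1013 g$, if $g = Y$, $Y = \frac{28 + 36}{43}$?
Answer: $\frac{64832}{43} \approx 1507.7$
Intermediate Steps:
$Y = \frac{64}{43}$ ($Y = 64 \cdot \frac{1}{43} = \frac{64}{43} \approx 1.4884$)
$g = \frac{64}{43} \approx 1.4884$
$1013 g = 1013 \cdot \frac{64}{43} = \frac{64832}{43}$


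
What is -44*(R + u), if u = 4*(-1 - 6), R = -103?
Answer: 5764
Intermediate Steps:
u = -28 (u = 4*(-7) = -28)
-44*(R + u) = -44*(-103 - 28) = -44*(-131) = 5764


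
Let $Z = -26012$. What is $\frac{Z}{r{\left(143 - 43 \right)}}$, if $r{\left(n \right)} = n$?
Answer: $- \frac{6503}{25} \approx -260.12$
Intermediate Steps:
$\frac{Z}{r{\left(143 - 43 \right)}} = - \frac{26012}{143 - 43} = - \frac{26012}{100} = \left(-26012\right) \frac{1}{100} = - \frac{6503}{25}$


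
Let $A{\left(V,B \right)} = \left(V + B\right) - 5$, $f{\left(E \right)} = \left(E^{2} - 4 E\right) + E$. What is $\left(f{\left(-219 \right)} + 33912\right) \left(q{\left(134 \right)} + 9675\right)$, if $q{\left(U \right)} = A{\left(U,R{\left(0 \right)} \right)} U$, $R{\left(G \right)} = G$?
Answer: $2225091330$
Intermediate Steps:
$f{\left(E \right)} = E^{2} - 3 E$
$A{\left(V,B \right)} = -5 + B + V$ ($A{\left(V,B \right)} = \left(B + V\right) - 5 = -5 + B + V$)
$q{\left(U \right)} = U \left(-5 + U\right)$ ($q{\left(U \right)} = \left(-5 + 0 + U\right) U = \left(-5 + U\right) U = U \left(-5 + U\right)$)
$\left(f{\left(-219 \right)} + 33912\right) \left(q{\left(134 \right)} + 9675\right) = \left(- 219 \left(-3 - 219\right) + 33912\right) \left(134 \left(-5 + 134\right) + 9675\right) = \left(\left(-219\right) \left(-222\right) + 33912\right) \left(134 \cdot 129 + 9675\right) = \left(48618 + 33912\right) \left(17286 + 9675\right) = 82530 \cdot 26961 = 2225091330$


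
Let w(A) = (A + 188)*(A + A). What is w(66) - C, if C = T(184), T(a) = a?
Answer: 33344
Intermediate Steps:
C = 184
w(A) = 2*A*(188 + A) (w(A) = (188 + A)*(2*A) = 2*A*(188 + A))
w(66) - C = 2*66*(188 + 66) - 1*184 = 2*66*254 - 184 = 33528 - 184 = 33344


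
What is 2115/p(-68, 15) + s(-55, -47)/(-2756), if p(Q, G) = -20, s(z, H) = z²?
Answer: -73618/689 ≈ -106.85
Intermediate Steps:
2115/p(-68, 15) + s(-55, -47)/(-2756) = 2115/(-20) + (-55)²/(-2756) = 2115*(-1/20) + 3025*(-1/2756) = -423/4 - 3025/2756 = -73618/689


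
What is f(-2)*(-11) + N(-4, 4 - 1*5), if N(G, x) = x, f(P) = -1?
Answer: 10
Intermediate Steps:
f(-2)*(-11) + N(-4, 4 - 1*5) = -1*(-11) + (4 - 1*5) = 11 + (4 - 5) = 11 - 1 = 10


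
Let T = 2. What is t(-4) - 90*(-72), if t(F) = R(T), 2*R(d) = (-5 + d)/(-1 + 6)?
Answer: 64797/10 ≈ 6479.7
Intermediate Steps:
R(d) = -½ + d/10 (R(d) = ((-5 + d)/(-1 + 6))/2 = ((-5 + d)/5)/2 = ((-5 + d)*(⅕))/2 = (-1 + d/5)/2 = -½ + d/10)
t(F) = -3/10 (t(F) = -½ + (⅒)*2 = -½ + ⅕ = -3/10)
t(-4) - 90*(-72) = -3/10 - 90*(-72) = -3/10 + 6480 = 64797/10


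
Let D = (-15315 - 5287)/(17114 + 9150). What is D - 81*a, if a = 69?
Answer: -73405049/13132 ≈ -5589.8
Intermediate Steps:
D = -10301/13132 (D = -20602/26264 = -20602*1/26264 = -10301/13132 ≈ -0.78442)
D - 81*a = -10301/13132 - 81*69 = -10301/13132 - 1*5589 = -10301/13132 - 5589 = -73405049/13132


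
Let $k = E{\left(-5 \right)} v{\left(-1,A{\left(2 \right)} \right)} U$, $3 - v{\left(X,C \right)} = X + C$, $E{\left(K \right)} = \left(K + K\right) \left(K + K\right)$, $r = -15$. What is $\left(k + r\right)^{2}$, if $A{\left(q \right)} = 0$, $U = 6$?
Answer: $5688225$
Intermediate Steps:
$E{\left(K \right)} = 4 K^{2}$ ($E{\left(K \right)} = 2 K 2 K = 4 K^{2}$)
$v{\left(X,C \right)} = 3 - C - X$ ($v{\left(X,C \right)} = 3 - \left(X + C\right) = 3 - \left(C + X\right) = 3 - C - X$)
$k = 2400$ ($k = 4 \left(-5\right)^{2} \left(3 - 0 - -1\right) 6 = 4 \cdot 25 \left(3 + 0 + 1\right) 6 = 100 \cdot 4 \cdot 6 = 400 \cdot 6 = 2400$)
$\left(k + r\right)^{2} = \left(2400 - 15\right)^{2} = 2385^{2} = 5688225$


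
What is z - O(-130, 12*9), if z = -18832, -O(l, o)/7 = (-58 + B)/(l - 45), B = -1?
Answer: -470741/25 ≈ -18830.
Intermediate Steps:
O(l, o) = 413/(-45 + l) (O(l, o) = -7*(-58 - 1)/(l - 45) = -(-413)/(-45 + l) = 413/(-45 + l))
z - O(-130, 12*9) = -18832 - 413/(-45 - 130) = -18832 - 413/(-175) = -18832 - 413*(-1)/175 = -18832 - 1*(-59/25) = -18832 + 59/25 = -470741/25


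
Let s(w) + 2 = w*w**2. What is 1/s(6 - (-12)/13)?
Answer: 2197/724606 ≈ 0.0030320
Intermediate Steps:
s(w) = -2 + w**3 (s(w) = -2 + w*w**2 = -2 + w**3)
1/s(6 - (-12)/13) = 1/(-2 + (6 - (-12)/13)**3) = 1/(-2 + (6 - 1*(-12/13))**3) = 1/(-2 + (6 + 12/13)**3) = 1/(-2 + (90/13)**3) = 1/(-2 + 729000/2197) = 1/(724606/2197) = 2197/724606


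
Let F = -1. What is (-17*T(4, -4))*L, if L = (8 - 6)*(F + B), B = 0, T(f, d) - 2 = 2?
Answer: 136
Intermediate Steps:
T(f, d) = 4 (T(f, d) = 2 + 2 = 4)
L = -2 (L = (8 - 6)*(-1 + 0) = 2*(-1) = -2)
(-17*T(4, -4))*L = -17*4*(-2) = -68*(-2) = 136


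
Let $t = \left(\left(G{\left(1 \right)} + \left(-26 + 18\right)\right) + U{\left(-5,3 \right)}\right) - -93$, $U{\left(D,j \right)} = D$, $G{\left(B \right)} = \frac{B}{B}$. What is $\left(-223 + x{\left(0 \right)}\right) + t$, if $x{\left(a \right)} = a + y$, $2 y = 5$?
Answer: $- \frac{279}{2} \approx -139.5$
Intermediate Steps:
$G{\left(B \right)} = 1$
$y = \frac{5}{2}$ ($y = \frac{1}{2} \cdot 5 = \frac{5}{2} \approx 2.5$)
$x{\left(a \right)} = \frac{5}{2} + a$ ($x{\left(a \right)} = a + \frac{5}{2} = \frac{5}{2} + a$)
$t = 81$ ($t = \left(\left(1 + \left(-26 + 18\right)\right) - 5\right) - -93 = \left(\left(1 - 8\right) - 5\right) + 93 = \left(-7 - 5\right) + 93 = -12 + 93 = 81$)
$\left(-223 + x{\left(0 \right)}\right) + t = \left(-223 + \left(\frac{5}{2} + 0\right)\right) + 81 = \left(-223 + \frac{5}{2}\right) + 81 = - \frac{441}{2} + 81 = - \frac{279}{2}$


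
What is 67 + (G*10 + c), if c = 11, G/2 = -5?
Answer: -22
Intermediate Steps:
G = -10 (G = 2*(-5) = -10)
67 + (G*10 + c) = 67 + (-10*10 + 11) = 67 + (-100 + 11) = 67 - 89 = -22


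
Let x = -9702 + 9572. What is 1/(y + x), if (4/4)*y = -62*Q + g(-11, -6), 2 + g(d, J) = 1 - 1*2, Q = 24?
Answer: -1/1621 ≈ -0.00061690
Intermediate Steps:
g(d, J) = -3 (g(d, J) = -2 + (1 - 1*2) = -2 + (1 - 2) = -2 - 1 = -3)
x = -130
y = -1491 (y = -62*24 - 3 = -1488 - 3 = -1491)
1/(y + x) = 1/(-1491 - 130) = 1/(-1621) = -1/1621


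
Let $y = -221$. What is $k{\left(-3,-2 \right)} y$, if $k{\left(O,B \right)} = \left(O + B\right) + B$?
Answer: $1547$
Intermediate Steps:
$k{\left(O,B \right)} = O + 2 B$ ($k{\left(O,B \right)} = \left(B + O\right) + B = O + 2 B$)
$k{\left(-3,-2 \right)} y = \left(-3 + 2 \left(-2\right)\right) \left(-221\right) = \left(-3 - 4\right) \left(-221\right) = \left(-7\right) \left(-221\right) = 1547$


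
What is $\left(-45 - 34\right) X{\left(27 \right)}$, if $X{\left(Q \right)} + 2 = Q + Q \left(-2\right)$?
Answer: $2291$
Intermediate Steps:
$X{\left(Q \right)} = -2 - Q$ ($X{\left(Q \right)} = -2 + \left(Q + Q \left(-2\right)\right) = -2 + \left(Q - 2 Q\right) = -2 - Q$)
$\left(-45 - 34\right) X{\left(27 \right)} = \left(-45 - 34\right) \left(-2 - 27\right) = \left(-79\right) \left(-29\right) = 2291$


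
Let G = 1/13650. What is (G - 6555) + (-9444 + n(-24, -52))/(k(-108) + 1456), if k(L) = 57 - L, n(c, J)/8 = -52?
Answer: -145174778129/22126650 ≈ -6561.1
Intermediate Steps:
n(c, J) = -416 (n(c, J) = 8*(-52) = -416)
G = 1/13650 ≈ 7.3260e-5
(G - 6555) + (-9444 + n(-24, -52))/(k(-108) + 1456) = (1/13650 - 6555) + (-9444 - 416)/((57 - 1*(-108)) + 1456) = -89475749/13650 - 9860/((57 + 108) + 1456) = -89475749/13650 - 9860/(165 + 1456) = -89475749/13650 - 9860/1621 = -145174778129/22126650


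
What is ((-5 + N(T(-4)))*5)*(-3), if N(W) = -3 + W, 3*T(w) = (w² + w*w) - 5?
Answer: -15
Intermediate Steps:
T(w) = -5/3 + 2*w²/3 (T(w) = ((w² + w*w) - 5)/3 = ((w² + w²) - 5)/3 = (2*w² - 5)/3 = (-5 + 2*w²)/3 = -5/3 + 2*w²/3)
((-5 + N(T(-4)))*5)*(-3) = ((-5 + (-3 + (-5/3 + (⅔)*(-4)²)))*5)*(-3) = ((-5 + (-3 + (-5/3 + (⅔)*16)))*5)*(-3) = ((-5 + (-3 + (-5/3 + 32/3)))*5)*(-3) = ((-5 + (-3 + 9))*5)*(-3) = ((-5 + 6)*5)*(-3) = (1*5)*(-3) = 5*(-3) = -15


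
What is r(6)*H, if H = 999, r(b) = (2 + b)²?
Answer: 63936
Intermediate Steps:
r(6)*H = (2 + 6)²*999 = 8²*999 = 64*999 = 63936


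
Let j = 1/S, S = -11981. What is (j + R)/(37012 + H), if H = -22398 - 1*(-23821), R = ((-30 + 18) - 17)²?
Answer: 2015204/92097947 ≈ 0.021881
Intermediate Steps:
j = -1/11981 (j = 1/(-11981) = -1/11981 ≈ -8.3465e-5)
R = 841 (R = (-12 - 17)² = (-29)² = 841)
H = 1423 (H = -22398 + 23821 = 1423)
(j + R)/(37012 + H) = (-1/11981 + 841)/(37012 + 1423) = (10076020/11981)/38435 = (10076020/11981)*(1/38435) = 2015204/92097947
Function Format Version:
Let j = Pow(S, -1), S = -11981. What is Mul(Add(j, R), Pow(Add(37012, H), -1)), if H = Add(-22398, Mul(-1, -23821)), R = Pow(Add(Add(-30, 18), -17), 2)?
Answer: Rational(2015204, 92097947) ≈ 0.021881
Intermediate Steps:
j = Rational(-1, 11981) (j = Pow(-11981, -1) = Rational(-1, 11981) ≈ -8.3465e-5)
R = 841 (R = Pow(Add(-12, -17), 2) = Pow(-29, 2) = 841)
H = 1423 (H = Add(-22398, 23821) = 1423)
Mul(Add(j, R), Pow(Add(37012, H), -1)) = Mul(Add(Rational(-1, 11981), 841), Pow(Add(37012, 1423), -1)) = Mul(Rational(10076020, 11981), Pow(38435, -1)) = Mul(Rational(10076020, 11981), Rational(1, 38435)) = Rational(2015204, 92097947)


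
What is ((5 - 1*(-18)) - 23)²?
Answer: 0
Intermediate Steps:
((5 - 1*(-18)) - 23)² = ((5 + 18) - 23)² = (23 - 23)² = 0² = 0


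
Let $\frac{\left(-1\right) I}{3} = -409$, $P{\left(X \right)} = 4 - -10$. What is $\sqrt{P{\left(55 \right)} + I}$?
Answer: $\sqrt{1241} \approx 35.228$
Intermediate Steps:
$P{\left(X \right)} = 14$ ($P{\left(X \right)} = 4 + 10 = 14$)
$I = 1227$ ($I = \left(-3\right) \left(-409\right) = 1227$)
$\sqrt{P{\left(55 \right)} + I} = \sqrt{14 + 1227} = \sqrt{1241}$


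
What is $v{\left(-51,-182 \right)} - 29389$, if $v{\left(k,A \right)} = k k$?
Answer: $-26788$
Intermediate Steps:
$v{\left(k,A \right)} = k^{2}$
$v{\left(-51,-182 \right)} - 29389 = \left(-51\right)^{2} - 29389 = 2601 - 29389 = -26788$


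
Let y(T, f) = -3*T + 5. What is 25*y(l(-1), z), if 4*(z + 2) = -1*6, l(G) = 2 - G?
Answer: -100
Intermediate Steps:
z = -7/2 (z = -2 + (-1*6)/4 = -2 + (1/4)*(-6) = -2 - 3/2 = -7/2 ≈ -3.5000)
y(T, f) = 5 - 3*T
25*y(l(-1), z) = 25*(5 - 3*(2 - 1*(-1))) = 25*(5 - 3*(2 + 1)) = 25*(5 - 3*3) = 25*(5 - 9) = 25*(-4) = -100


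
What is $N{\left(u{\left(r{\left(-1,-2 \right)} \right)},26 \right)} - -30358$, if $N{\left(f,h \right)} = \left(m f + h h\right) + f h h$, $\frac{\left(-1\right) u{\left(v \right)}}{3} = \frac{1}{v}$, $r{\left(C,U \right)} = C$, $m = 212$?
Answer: $33698$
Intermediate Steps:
$u{\left(v \right)} = - \frac{3}{v}$
$N{\left(f,h \right)} = h^{2} + 212 f + f h^{2}$ ($N{\left(f,h \right)} = \left(212 f + h h\right) + f h h = \left(212 f + h^{2}\right) + f h^{2} = \left(h^{2} + 212 f\right) + f h^{2} = h^{2} + 212 f + f h^{2}$)
$N{\left(u{\left(r{\left(-1,-2 \right)} \right)},26 \right)} - -30358 = \left(26^{2} + 212 \left(- \frac{3}{-1}\right) + - \frac{3}{-1} \cdot 26^{2}\right) - -30358 = \left(676 + 212 \left(\left(-3\right) \left(-1\right)\right) + \left(-3\right) \left(-1\right) 676\right) + 30358 = \left(676 + 212 \cdot 3 + 3 \cdot 676\right) + 30358 = \left(676 + 636 + 2028\right) + 30358 = 3340 + 30358 = 33698$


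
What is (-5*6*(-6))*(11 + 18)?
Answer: 5220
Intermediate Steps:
(-5*6*(-6))*(11 + 18) = -30*(-6)*29 = 180*29 = 5220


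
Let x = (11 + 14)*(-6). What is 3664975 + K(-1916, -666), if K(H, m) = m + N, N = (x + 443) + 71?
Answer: 3664673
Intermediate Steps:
x = -150 (x = 25*(-6) = -150)
N = 364 (N = (-150 + 443) + 71 = 293 + 71 = 364)
K(H, m) = 364 + m (K(H, m) = m + 364 = 364 + m)
3664975 + K(-1916, -666) = 3664975 + (364 - 666) = 3664975 - 302 = 3664673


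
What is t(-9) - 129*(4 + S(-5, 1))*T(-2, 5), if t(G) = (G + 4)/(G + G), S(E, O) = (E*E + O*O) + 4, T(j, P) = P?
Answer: -394735/18 ≈ -21930.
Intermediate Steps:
S(E, O) = 4 + E² + O² (S(E, O) = (E² + O²) + 4 = 4 + E² + O²)
t(G) = (4 + G)/(2*G) (t(G) = (4 + G)/((2*G)) = (4 + G)*(1/(2*G)) = (4 + G)/(2*G))
t(-9) - 129*(4 + S(-5, 1))*T(-2, 5) = (½)*(4 - 9)/(-9) - 129*(4 + (4 + (-5)² + 1²))*5 = (½)*(-⅑)*(-5) - 129*(4 + (4 + 25 + 1))*5 = 5/18 - 129*(4 + 30)*5 = 5/18 - 4386*5 = 5/18 - 129*170 = 5/18 - 21930 = -394735/18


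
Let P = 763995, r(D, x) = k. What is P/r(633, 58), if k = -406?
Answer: -763995/406 ≈ -1881.8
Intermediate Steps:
r(D, x) = -406
P/r(633, 58) = 763995/(-406) = 763995*(-1/406) = -763995/406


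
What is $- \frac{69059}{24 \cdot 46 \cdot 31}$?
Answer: $- \frac{69059}{34224} \approx -2.0179$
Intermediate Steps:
$- \frac{69059}{24 \cdot 46 \cdot 31} = - \frac{69059}{1104 \cdot 31} = - \frac{69059}{34224}$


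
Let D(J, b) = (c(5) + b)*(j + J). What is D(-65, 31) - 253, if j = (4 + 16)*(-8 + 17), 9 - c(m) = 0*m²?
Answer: 4347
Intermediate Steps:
c(m) = 9 (c(m) = 9 - 0*m² = 9 - 1*0 = 9 + 0 = 9)
j = 180 (j = 20*9 = 180)
D(J, b) = (9 + b)*(180 + J)
D(-65, 31) - 253 = (1620 + 9*(-65) + 180*31 - 65*31) - 253 = (1620 - 585 + 5580 - 2015) - 253 = 4600 - 253 = 4347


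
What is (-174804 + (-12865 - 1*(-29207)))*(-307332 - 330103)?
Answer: 101009224970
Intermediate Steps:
(-174804 + (-12865 - 1*(-29207)))*(-307332 - 330103) = (-174804 + (-12865 + 29207))*(-637435) = (-174804 + 16342)*(-637435) = -158462*(-637435) = 101009224970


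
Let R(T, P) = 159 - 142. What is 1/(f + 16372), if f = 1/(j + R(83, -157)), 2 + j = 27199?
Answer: 27214/445547609 ≈ 6.1080e-5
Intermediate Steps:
R(T, P) = 17
j = 27197 (j = -2 + 27199 = 27197)
f = 1/27214 (f = 1/(27197 + 17) = 1/27214 ≈ 3.6746e-5)
1/(f + 16372) = 1/(1/27214 + 16372) = 1/(445547609/27214) = 27214/445547609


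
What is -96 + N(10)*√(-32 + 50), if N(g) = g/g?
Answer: -96 + 3*√2 ≈ -91.757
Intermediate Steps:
N(g) = 1
-96 + N(10)*√(-32 + 50) = -96 + 1*√(-32 + 50) = -96 + 1*√18 = -96 + 1*(3*√2) = -96 + 3*√2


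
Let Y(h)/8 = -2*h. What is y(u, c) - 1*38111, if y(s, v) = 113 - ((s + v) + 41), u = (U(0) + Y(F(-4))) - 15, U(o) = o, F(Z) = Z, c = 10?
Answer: -38098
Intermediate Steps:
Y(h) = -16*h (Y(h) = 8*(-2*h) = -16*h)
u = 49 (u = (0 - 16*(-4)) - 15 = (0 + 64) - 15 = 64 - 15 = 49)
y(s, v) = 72 - s - v (y(s, v) = 113 - (41 + s + v) = 113 + (-41 - s - v) = 72 - s - v)
y(u, c) - 1*38111 = (72 - 1*49 - 1*10) - 1*38111 = (72 - 49 - 10) - 38111 = 13 - 38111 = -38098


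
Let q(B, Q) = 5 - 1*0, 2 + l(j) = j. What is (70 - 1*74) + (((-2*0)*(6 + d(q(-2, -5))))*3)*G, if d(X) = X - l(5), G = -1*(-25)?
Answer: -4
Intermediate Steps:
l(j) = -2 + j
q(B, Q) = 5 (q(B, Q) = 5 + 0 = 5)
G = 25
d(X) = -3 + X (d(X) = X - (-2 + 5) = X - 1*3 = X - 3 = -3 + X)
(70 - 1*74) + (((-2*0)*(6 + d(q(-2, -5))))*3)*G = (70 - 1*74) + (((-2*0)*(6 + (-3 + 5)))*3)*25 = (70 - 74) + ((0*(6 + 2))*3)*25 = -4 + ((0*8)*3)*25 = -4 + (0*3)*25 = -4 + 0*25 = -4 + 0 = -4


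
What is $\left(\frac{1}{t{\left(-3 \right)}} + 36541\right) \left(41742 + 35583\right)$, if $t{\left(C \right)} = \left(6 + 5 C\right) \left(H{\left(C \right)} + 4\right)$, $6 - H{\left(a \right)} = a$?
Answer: $\frac{110195754400}{39} \approx 2.8255 \cdot 10^{9}$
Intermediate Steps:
$H{\left(a \right)} = 6 - a$
$t{\left(C \right)} = \left(6 + 5 C\right) \left(10 - C\right)$ ($t{\left(C \right)} = \left(6 + 5 C\right) \left(\left(6 - C\right) + 4\right) = \left(6 + 5 C\right) \left(10 - C\right)$)
$\left(\frac{1}{t{\left(-3 \right)}} + 36541\right) \left(41742 + 35583\right) = \left(\frac{1}{60 - 5 \left(-3\right)^{2} + 44 \left(-3\right)} + 36541\right) \left(41742 + 35583\right) = \left(\frac{1}{60 - 45 - 132} + 36541\right) 77325 = \left(\frac{1}{-117} + 36541\right) 77325 = \left(- \frac{1}{117} + 36541\right) 77325 = \frac{4275296}{117} \cdot 77325 = \frac{110195754400}{39}$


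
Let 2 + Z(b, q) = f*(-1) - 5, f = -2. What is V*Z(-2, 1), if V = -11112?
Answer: 55560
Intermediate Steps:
Z(b, q) = -5 (Z(b, q) = -2 + (-2*(-1) - 5) = -2 + (2 - 5) = -2 - 3 = -5)
V*Z(-2, 1) = -11112*(-5) = 55560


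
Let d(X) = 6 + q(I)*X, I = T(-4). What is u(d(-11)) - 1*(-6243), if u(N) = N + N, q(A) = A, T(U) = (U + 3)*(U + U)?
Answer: 6079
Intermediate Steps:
T(U) = 2*U*(3 + U) (T(U) = (3 + U)*(2*U) = 2*U*(3 + U))
I = 8 (I = 2*(-4)*(3 - 4) = 2*(-4)*(-1) = 8)
d(X) = 6 + 8*X
u(N) = 2*N
u(d(-11)) - 1*(-6243) = 2*(6 + 8*(-11)) - 1*(-6243) = 2*(6 - 88) + 6243 = 2*(-82) + 6243 = -164 + 6243 = 6079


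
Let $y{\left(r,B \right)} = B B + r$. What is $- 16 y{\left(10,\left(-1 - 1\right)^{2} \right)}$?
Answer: $-416$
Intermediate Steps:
$y{\left(r,B \right)} = r + B^{2}$ ($y{\left(r,B \right)} = B^{2} + r = r + B^{2}$)
$- 16 y{\left(10,\left(-1 - 1\right)^{2} \right)} = - 16 \left(10 + \left(\left(-1 - 1\right)^{2}\right)^{2}\right) = - 16 \left(10 + \left(\left(-2\right)^{2}\right)^{2}\right) = - 16 \left(10 + 4^{2}\right) = - 16 \left(10 + 16\right) = \left(-16\right) 26 = -416$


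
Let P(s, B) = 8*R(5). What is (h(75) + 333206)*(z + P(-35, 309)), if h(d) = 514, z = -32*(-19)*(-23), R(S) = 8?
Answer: -4645382400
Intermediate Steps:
z = -13984 (z = 608*(-23) = -13984)
P(s, B) = 64 (P(s, B) = 8*8 = 64)
(h(75) + 333206)*(z + P(-35, 309)) = (514 + 333206)*(-13984 + 64) = 333720*(-13920) = -4645382400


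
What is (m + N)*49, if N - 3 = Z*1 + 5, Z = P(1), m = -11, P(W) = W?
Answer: -98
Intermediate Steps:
Z = 1
N = 9 (N = 3 + (1*1 + 5) = 3 + (1 + 5) = 3 + 6 = 9)
(m + N)*49 = (-11 + 9)*49 = -2*49 = -98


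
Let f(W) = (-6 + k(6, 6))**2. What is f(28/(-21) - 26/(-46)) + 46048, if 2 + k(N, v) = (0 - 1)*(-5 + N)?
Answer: 46129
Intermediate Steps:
k(N, v) = 3 - N (k(N, v) = -2 + (0 - 1)*(-5 + N) = -2 - (-5 + N) = -2 + (5 - N) = 3 - N)
f(W) = 81 (f(W) = (-6 + (3 - 1*6))**2 = (-6 + (3 - 6))**2 = (-6 - 3)**2 = (-9)**2 = 81)
f(28/(-21) - 26/(-46)) + 46048 = 81 + 46048 = 46129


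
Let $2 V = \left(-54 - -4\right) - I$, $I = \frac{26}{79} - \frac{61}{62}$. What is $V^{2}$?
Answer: $\frac{58415506249}{95961616} \approx 608.74$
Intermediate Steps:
$I = - \frac{3207}{4898}$ ($I = 26 \cdot \frac{1}{79} - \frac{61}{62} = \frac{26}{79} - \frac{61}{62} = - \frac{3207}{4898} \approx -0.65476$)
$V = - \frac{241693}{9796}$ ($V = \frac{\left(-54 - -4\right) - - \frac{3207}{4898}}{2} = \frac{\left(-54 + 4\right) + \frac{3207}{4898}}{2} = \frac{-50 + \frac{3207}{4898}}{2} = \frac{1}{2} \left(- \frac{241693}{4898}\right) = - \frac{241693}{9796} \approx -24.673$)
$V^{2} = \left(- \frac{241693}{9796}\right)^{2} = \frac{58415506249}{95961616}$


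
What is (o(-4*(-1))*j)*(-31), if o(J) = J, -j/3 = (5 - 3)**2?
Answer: 1488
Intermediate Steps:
j = -12 (j = -3*(5 - 3)**2 = -3*2**2 = -3*4 = -12)
(o(-4*(-1))*j)*(-31) = (-4*(-1)*(-12))*(-31) = (4*(-12))*(-31) = -48*(-31) = 1488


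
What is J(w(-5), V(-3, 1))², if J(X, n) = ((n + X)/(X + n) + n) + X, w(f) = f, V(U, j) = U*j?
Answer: 49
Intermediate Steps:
J(X, n) = 1 + X + n (J(X, n) = ((X + n)/(X + n) + n) + X = (1 + n) + X = 1 + X + n)
J(w(-5), V(-3, 1))² = (1 - 5 - 3*1)² = (1 - 5 - 3)² = (-7)² = 49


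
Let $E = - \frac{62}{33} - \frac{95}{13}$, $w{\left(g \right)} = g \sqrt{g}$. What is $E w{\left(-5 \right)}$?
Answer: $\frac{19705 i \sqrt{5}}{429} \approx 102.71 i$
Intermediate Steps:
$w{\left(g \right)} = g^{\frac{3}{2}}$
$E = - \frac{3941}{429}$ ($E = \left(-62\right) \frac{1}{33} - \frac{95}{13} = - \frac{62}{33} - \frac{95}{13} = - \frac{3941}{429} \approx -9.1865$)
$E w{\left(-5 \right)} = - \frac{3941 \left(-5\right)^{\frac{3}{2}}}{429} = - \frac{3941 \left(- 5 i \sqrt{5}\right)}{429} = \frac{19705 i \sqrt{5}}{429}$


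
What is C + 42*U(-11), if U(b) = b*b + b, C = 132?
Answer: 4752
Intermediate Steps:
U(b) = b + b² (U(b) = b² + b = b + b²)
C + 42*U(-11) = 132 + 42*(-11*(1 - 11)) = 132 + 42*(-11*(-10)) = 132 + 42*110 = 132 + 4620 = 4752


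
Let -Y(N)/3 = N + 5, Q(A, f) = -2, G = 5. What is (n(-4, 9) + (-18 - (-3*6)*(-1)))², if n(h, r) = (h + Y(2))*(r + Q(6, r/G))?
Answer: 44521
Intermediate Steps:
Y(N) = -15 - 3*N (Y(N) = -3*(N + 5) = -3*(5 + N) = -15 - 3*N)
n(h, r) = (-21 + h)*(-2 + r) (n(h, r) = (h + (-15 - 3*2))*(r - 2) = (h + (-15 - 6))*(-2 + r) = (h - 21)*(-2 + r) = (-21 + h)*(-2 + r))
(n(-4, 9) + (-18 - (-3*6)*(-1)))² = ((42 - 21*9 - 2*(-4) - 4*9) + (-18 - (-3*6)*(-1)))² = ((42 - 189 + 8 - 36) + (-18 - (-18)*(-1)))² = (-175 + (-18 - 1*18))² = (-175 + (-18 - 18))² = (-175 - 36)² = (-211)² = 44521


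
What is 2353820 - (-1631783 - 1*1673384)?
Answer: 5658987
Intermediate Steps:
2353820 - (-1631783 - 1*1673384) = 2353820 - (-1631783 - 1673384) = 2353820 - 1*(-3305167) = 2353820 + 3305167 = 5658987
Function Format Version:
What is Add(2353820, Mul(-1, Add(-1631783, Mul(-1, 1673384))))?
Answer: 5658987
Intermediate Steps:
Add(2353820, Mul(-1, Add(-1631783, Mul(-1, 1673384)))) = Add(2353820, Mul(-1, Add(-1631783, -1673384))) = Add(2353820, Mul(-1, -3305167)) = Add(2353820, 3305167) = 5658987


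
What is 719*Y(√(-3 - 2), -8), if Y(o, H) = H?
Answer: -5752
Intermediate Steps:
719*Y(√(-3 - 2), -8) = 719*(-8) = -5752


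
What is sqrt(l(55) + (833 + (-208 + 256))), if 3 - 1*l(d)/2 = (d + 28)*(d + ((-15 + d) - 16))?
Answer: I*sqrt(12227) ≈ 110.58*I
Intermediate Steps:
l(d) = 6 - 2*(-31 + 2*d)*(28 + d) (l(d) = 6 - 2*(d + 28)*(d + ((-15 + d) - 16)) = 6 - 2*(28 + d)*(d + (-31 + d)) = 6 - 2*(28 + d)*(-31 + 2*d) = 6 - 2*(-31 + 2*d)*(28 + d))
sqrt(l(55) + (833 + (-208 + 256))) = sqrt((1742 - 50*55 - 4*55**2) + (833 + (-208 + 256))) = sqrt((1742 - 2750 - 4*3025) + (833 + 48)) = sqrt((1742 - 2750 - 12100) + 881) = sqrt(-13108 + 881) = sqrt(-12227) = I*sqrt(12227)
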